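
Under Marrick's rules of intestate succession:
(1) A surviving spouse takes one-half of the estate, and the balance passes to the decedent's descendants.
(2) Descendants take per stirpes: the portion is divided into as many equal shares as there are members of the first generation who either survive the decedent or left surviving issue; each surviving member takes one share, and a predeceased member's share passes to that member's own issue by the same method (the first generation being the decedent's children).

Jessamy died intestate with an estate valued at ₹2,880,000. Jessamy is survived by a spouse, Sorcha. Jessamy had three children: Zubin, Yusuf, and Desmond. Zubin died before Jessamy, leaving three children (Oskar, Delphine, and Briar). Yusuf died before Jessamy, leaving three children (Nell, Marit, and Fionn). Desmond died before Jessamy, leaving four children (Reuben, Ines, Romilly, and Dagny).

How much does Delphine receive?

Sorcha takes one-half of ₹2,880,000 = ₹1,440,000. The remaining ₹1,440,000 passes to the descendants.
The descendants' portion (₹1,440,000) is divided into 3 shares of ₹480,000: Zubin's ₹480,000 share passes to Zubin's issue; Yusuf's ₹480,000 share passes to Yusuf's issue; Desmond's ₹480,000 share passes to Desmond's issue.
Zubin's share (₹480,000) is divided into 3 shares of ₹160,000: Oskar, Delphine, and Briar each take ₹160,000.
Yusuf's share (₹480,000) is divided into 3 shares of ₹160,000: Nell, Marit, and Fionn each take ₹160,000.
Desmond's share (₹480,000) is divided into 4 shares of ₹120,000: Reuben, Ines, Romilly, and Dagny each take ₹120,000.

Delphine receives ₹160,000.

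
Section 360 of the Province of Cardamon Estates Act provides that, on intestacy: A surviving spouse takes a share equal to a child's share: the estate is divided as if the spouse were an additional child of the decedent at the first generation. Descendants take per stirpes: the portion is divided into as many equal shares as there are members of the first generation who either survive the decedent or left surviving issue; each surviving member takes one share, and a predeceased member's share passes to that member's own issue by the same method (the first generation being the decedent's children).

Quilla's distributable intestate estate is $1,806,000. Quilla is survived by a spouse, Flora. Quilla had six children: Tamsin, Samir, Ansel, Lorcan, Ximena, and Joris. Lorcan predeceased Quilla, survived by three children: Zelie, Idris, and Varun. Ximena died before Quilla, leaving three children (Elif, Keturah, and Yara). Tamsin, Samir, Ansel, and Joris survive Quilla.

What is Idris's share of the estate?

The spouse counts as an additional share at the children's level, so there are 7 primary shares of $258,000. Flora takes one such share ($258,000).
The children's combined portion ($1,548,000) is divided into 6 shares of $258,000: Tamsin, Samir, Ansel, and Joris each take $258,000; Lorcan's $258,000 share passes to Lorcan's issue; Ximena's $258,000 share passes to Ximena's issue.
Lorcan's share ($258,000) is divided into 3 shares of $86,000: Zelie, Idris, and Varun each take $86,000.
Ximena's share ($258,000) is divided into 3 shares of $86,000: Elif, Keturah, and Yara each take $86,000.

Idris receives $86,000.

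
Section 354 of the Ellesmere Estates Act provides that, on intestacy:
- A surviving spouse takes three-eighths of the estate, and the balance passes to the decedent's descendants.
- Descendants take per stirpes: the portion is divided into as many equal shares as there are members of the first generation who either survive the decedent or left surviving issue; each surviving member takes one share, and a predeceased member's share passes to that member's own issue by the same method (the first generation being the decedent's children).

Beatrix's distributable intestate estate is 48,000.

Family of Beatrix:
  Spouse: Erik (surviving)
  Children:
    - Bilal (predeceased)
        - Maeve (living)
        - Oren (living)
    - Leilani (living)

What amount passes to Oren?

Oren receives 7,500.

Erik takes three-eighths of 48,000 = 18,000. The remaining 30,000 passes to the descendants.
The descendants' portion (30,000) is divided into 2 shares of 15,000: Leilani takes 15,000; Bilal's 15,000 share passes to Bilal's issue.
Bilal's share (15,000) is divided into 2 shares of 7,500: Maeve and Oren each take 7,500.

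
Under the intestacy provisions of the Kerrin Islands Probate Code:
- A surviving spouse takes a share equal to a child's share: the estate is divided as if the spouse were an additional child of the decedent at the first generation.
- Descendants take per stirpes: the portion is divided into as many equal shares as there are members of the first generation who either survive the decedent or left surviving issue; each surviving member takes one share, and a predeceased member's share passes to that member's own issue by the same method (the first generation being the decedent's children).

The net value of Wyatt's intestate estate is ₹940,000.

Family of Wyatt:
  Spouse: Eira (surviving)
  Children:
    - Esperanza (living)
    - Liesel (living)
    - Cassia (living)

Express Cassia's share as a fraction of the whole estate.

Cassia receives 1/4 of the estate.

The spouse counts as an additional share at the children's level, so there are 4 primary shares of ₹235,000. Eira takes one such share (₹235,000).
The children's combined portion (₹705,000) is divided into 3 shares of ₹235,000: Esperanza, Liesel, and Cassia each take ₹235,000.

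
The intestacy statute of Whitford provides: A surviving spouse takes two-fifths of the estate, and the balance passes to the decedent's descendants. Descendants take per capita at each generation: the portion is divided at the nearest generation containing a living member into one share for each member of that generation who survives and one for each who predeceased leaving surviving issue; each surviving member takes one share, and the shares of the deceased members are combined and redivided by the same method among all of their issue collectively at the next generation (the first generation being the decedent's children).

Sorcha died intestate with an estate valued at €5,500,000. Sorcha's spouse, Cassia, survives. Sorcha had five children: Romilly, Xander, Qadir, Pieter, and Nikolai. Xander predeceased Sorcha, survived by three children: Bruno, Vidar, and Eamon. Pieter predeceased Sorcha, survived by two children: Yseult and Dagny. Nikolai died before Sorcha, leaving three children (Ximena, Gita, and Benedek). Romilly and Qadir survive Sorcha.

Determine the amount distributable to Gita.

Cassia takes two-fifths of €5,500,000 = €2,200,000. The remaining €3,300,000 passes to the descendants.
The descendants' portion (€3,300,000) is divided at the children's generation into 5 shares of €660,000. Romilly and Qadir each take €660,000. The 3 shares of the deceased (Xander, Pieter, and Nikolai) are combined into a pool of €1,980,000.
That pool (€1,980,000) is divided at the grandchildren's generation equally among Bruno, Vidar, Eamon, Yseult, Dagny, Ximena, Gita, and Benedek: €247,500 each.

Gita receives €247,500.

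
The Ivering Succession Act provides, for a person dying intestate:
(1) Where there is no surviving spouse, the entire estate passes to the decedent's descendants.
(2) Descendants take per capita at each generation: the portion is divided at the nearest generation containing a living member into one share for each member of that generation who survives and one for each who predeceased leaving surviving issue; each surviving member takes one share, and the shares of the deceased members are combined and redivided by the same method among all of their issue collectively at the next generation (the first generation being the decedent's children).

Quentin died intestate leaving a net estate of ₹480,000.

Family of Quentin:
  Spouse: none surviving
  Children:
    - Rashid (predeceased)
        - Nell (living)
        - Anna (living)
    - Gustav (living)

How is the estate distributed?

Nell: ₹120,000; Anna: ₹120,000; Gustav: ₹240,000

The entire ₹480,000 passes to the descendants.
That amount (₹480,000) is divided at the children's generation into 2 shares of ₹240,000. Gustav takes ₹240,000. The remaining share for the deceased Rashid (₹240,000) is carried to the next generation.
That pool (₹240,000) is divided at the grandchildren's generation equally among Nell and Anna: ₹120,000 each.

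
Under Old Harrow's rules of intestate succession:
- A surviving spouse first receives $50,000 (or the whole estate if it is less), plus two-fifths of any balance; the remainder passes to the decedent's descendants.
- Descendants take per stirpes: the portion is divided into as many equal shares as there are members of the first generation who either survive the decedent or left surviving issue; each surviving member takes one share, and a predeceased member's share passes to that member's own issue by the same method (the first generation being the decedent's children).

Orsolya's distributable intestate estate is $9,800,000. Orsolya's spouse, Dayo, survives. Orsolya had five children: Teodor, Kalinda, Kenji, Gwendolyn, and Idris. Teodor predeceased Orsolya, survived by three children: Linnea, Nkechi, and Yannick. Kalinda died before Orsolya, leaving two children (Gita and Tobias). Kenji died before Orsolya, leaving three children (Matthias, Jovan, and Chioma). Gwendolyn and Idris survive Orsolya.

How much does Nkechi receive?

Nkechi receives $390,000.

Dayo first takes $50,000, leaving a balance of $9,750,000. Dayo then takes two-fifths of the balance ($3,900,000), for a total of $3,950,000. The remaining $5,850,000 passes to the descendants.
The descendants' portion ($5,850,000) is divided into 5 shares of $1,170,000: Gwendolyn and Idris each take $1,170,000; Teodor's $1,170,000 share passes to Teodor's issue; Kalinda's $1,170,000 share passes to Kalinda's issue; Kenji's $1,170,000 share passes to Kenji's issue.
Teodor's share ($1,170,000) is divided into 3 shares of $390,000: Linnea, Nkechi, and Yannick each take $390,000.
Kalinda's share ($1,170,000) is divided into 2 shares of $585,000: Gita and Tobias each take $585,000.
Kenji's share ($1,170,000) is divided into 3 shares of $390,000: Matthias, Jovan, and Chioma each take $390,000.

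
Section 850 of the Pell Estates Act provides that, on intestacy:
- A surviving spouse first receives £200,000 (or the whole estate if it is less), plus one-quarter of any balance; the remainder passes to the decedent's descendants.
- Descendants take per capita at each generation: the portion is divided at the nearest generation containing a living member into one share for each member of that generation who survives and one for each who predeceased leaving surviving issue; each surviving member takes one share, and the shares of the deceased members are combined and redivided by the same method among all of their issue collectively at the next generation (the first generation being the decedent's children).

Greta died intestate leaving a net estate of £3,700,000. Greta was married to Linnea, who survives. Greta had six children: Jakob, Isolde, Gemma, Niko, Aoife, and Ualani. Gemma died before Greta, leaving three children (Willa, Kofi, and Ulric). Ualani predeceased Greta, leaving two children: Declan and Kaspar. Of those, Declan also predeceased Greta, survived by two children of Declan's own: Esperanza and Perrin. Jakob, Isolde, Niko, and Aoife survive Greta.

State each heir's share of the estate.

Linnea first takes £200,000, leaving a balance of £3,500,000. Linnea then takes one-quarter of the balance (£875,000), for a total of £1,075,000. The remaining £2,625,000 passes to the descendants.
The descendants' portion (£2,625,000) is divided at the children's generation into 6 shares of £437,500. Jakob, Isolde, Niko, and Aoife each take £437,500. The 2 shares of the deceased (Gemma and Ualani) are combined into a pool of £875,000.
That pool (£875,000) is divided at the grandchildren's generation into 5 shares of £175,000. Willa, Kofi, Ulric, and Kaspar each take £175,000. The remaining share for the deceased Declan (£175,000) is carried to the next generation.
That pool (£175,000) is divided at the great-grandchildren's generation equally among Esperanza and Perrin: £87,500 each.

Linnea: £1,075,000; Jakob: £437,500; Isolde: £437,500; Willa: £175,000; Kofi: £175,000; Ulric: £175,000; Niko: £437,500; Aoife: £437,500; Esperanza: £87,500; Perrin: £87,500; Kaspar: £175,000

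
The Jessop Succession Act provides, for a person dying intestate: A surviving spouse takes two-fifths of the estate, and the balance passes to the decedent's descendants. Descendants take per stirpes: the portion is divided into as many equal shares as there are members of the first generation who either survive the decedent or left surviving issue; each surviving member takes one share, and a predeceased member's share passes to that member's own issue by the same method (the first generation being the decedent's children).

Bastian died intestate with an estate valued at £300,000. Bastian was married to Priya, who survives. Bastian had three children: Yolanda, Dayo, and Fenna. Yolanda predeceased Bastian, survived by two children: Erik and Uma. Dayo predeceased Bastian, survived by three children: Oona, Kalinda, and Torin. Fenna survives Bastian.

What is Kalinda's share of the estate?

Priya takes two-fifths of £300,000 = £120,000. The remaining £180,000 passes to the descendants.
The descendants' portion (£180,000) is divided into 3 shares of £60,000: Fenna takes £60,000; Yolanda's £60,000 share passes to Yolanda's issue; Dayo's £60,000 share passes to Dayo's issue.
Yolanda's share (£60,000) is divided into 2 shares of £30,000: Erik and Uma each take £30,000.
Dayo's share (£60,000) is divided into 3 shares of £20,000: Oona, Kalinda, and Torin each take £20,000.

Kalinda receives £20,000.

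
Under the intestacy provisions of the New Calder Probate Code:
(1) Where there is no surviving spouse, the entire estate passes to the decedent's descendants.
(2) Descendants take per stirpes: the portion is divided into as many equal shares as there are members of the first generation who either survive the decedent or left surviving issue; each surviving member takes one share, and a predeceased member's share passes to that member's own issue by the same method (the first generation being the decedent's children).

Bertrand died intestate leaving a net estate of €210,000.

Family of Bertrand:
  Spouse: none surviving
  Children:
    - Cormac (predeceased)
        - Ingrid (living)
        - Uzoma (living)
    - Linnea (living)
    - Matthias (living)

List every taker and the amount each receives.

The entire €210,000 passes to the descendants.
That amount (€210,000) is divided into 3 shares of €70,000: Linnea and Matthias each take €70,000; Cormac's €70,000 share passes to Cormac's issue.
Cormac's share (€70,000) is divided into 2 shares of €35,000: Ingrid and Uzoma each take €35,000.

Ingrid: €35,000; Uzoma: €35,000; Linnea: €70,000; Matthias: €70,000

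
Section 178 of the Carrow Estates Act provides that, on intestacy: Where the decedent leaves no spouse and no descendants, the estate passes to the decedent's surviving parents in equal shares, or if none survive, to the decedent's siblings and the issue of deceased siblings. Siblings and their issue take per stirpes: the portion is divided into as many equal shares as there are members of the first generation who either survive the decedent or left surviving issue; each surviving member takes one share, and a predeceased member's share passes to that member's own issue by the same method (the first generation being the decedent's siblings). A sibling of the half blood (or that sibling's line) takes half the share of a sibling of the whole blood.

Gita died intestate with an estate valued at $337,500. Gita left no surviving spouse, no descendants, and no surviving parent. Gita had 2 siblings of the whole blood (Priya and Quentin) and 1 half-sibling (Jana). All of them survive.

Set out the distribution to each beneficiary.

The entire $337,500 passes to the siblings and their issue.
Counting each half-blood sibling's line as half a unit, there are 5/2 units in $337,500, so one unit is $135,000. Whole-blood lines (Priya and Quentin) take $135,000 each; half-blood lines (Jana) take $67,500 each.

Priya: $135,000; Quentin: $135,000; Jana: $67,500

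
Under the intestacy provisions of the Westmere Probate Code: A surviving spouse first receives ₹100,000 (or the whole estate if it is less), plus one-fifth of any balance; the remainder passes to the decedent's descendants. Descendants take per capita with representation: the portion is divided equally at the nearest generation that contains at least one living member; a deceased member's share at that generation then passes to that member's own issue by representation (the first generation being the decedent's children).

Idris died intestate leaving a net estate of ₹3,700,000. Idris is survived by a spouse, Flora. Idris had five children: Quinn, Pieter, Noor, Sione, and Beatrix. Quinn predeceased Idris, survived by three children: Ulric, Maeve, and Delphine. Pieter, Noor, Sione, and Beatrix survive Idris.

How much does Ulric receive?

Ulric receives ₹192,000.

Flora first takes ₹100,000, leaving a balance of ₹3,600,000. Flora then takes one-fifth of the balance (₹720,000), for a total of ₹820,000. The remaining ₹2,880,000 passes to the descendants.
The descendants' portion (₹2,880,000) is divided into 5 shares of ₹576,000: Pieter, Noor, Sione, and Beatrix each take ₹576,000; Quinn's ₹576,000 share passes to Quinn's issue.
Quinn's share (₹576,000) is divided into 3 shares of ₹192,000: Ulric, Maeve, and Delphine each take ₹192,000.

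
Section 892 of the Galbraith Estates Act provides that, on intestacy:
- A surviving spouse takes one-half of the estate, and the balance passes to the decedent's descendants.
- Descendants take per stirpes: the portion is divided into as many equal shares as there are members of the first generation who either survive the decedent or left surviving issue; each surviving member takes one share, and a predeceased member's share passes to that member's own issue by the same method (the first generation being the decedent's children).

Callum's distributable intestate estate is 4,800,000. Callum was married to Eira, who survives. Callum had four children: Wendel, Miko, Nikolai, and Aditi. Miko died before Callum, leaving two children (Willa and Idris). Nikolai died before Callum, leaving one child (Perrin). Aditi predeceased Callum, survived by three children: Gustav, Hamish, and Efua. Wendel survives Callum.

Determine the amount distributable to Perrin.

Eira takes one-half of 4,800,000 = 2,400,000. The remaining 2,400,000 passes to the descendants.
The descendants' portion (2,400,000) is divided into 4 shares of 600,000: Wendel takes 600,000; Miko's 600,000 share passes to Miko's issue; Nikolai's 600,000 share passes to Nikolai's issue; Aditi's 600,000 share passes to Aditi's issue.
Miko's share (600,000) is divided into 2 shares of 300,000: Willa and Idris each take 300,000.
Nikolai's share (600,000) passes entirely to Perrin.
Aditi's share (600,000) is divided into 3 shares of 200,000: Gustav, Hamish, and Efua each take 200,000.

Perrin receives 600,000.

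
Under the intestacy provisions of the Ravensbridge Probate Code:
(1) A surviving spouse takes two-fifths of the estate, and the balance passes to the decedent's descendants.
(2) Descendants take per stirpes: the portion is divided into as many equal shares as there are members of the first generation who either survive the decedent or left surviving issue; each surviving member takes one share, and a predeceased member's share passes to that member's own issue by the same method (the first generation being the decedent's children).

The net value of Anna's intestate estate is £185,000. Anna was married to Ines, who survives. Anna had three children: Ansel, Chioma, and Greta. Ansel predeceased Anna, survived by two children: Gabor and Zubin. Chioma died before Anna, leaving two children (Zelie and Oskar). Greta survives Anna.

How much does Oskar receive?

Oskar receives £18,500.

Ines takes two-fifths of £185,000 = £74,000. The remaining £111,000 passes to the descendants.
The descendants' portion (£111,000) is divided into 3 shares of £37,000: Greta takes £37,000; Ansel's £37,000 share passes to Ansel's issue; Chioma's £37,000 share passes to Chioma's issue.
Ansel's share (£37,000) is divided into 2 shares of £18,500: Gabor and Zubin each take £18,500.
Chioma's share (£37,000) is divided into 2 shares of £18,500: Zelie and Oskar each take £18,500.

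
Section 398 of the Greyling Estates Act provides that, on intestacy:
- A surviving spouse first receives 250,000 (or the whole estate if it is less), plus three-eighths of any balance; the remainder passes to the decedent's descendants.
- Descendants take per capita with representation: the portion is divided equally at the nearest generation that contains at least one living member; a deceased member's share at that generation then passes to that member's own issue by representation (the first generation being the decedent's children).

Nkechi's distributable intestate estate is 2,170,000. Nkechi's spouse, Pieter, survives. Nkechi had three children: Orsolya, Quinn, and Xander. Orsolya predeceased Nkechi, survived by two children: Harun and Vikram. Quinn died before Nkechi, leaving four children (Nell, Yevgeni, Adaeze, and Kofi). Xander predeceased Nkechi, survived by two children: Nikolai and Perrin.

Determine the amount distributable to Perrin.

Pieter first takes 250,000, leaving a balance of 1,920,000. Pieter then takes three-eighths of the balance (720,000), for a total of 970,000. The remaining 1,200,000 passes to the descendants.
No child survives, so the initial division is made at the grandchildren's generation.
The descendants' portion (1,200,000) is divided into 8 shares of 150,000: Harun, Vikram, Nell, Yevgeni, Adaeze, Kofi, Nikolai, and Perrin each take 150,000.

Perrin receives 150,000.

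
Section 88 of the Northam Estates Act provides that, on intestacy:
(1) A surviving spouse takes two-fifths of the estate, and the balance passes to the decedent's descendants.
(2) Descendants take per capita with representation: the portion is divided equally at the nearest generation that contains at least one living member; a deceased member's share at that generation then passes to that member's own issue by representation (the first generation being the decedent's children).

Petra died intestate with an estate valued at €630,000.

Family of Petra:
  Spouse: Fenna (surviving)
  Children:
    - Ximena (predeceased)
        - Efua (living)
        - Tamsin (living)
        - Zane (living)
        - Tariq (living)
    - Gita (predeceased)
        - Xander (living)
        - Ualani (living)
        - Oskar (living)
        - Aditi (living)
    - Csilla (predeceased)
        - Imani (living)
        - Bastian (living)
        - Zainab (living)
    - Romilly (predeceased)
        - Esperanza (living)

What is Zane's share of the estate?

Zane receives €31,500.

Fenna takes two-fifths of €630,000 = €252,000. The remaining €378,000 passes to the descendants.
No child survives, so the initial division is made at the grandchildren's generation.
The descendants' portion (€378,000) is divided into 12 shares of €31,500: Efua, Tamsin, Zane, Tariq, Xander, Ualani, Oskar, Aditi, Imani, Bastian, Zainab, and Esperanza each take €31,500.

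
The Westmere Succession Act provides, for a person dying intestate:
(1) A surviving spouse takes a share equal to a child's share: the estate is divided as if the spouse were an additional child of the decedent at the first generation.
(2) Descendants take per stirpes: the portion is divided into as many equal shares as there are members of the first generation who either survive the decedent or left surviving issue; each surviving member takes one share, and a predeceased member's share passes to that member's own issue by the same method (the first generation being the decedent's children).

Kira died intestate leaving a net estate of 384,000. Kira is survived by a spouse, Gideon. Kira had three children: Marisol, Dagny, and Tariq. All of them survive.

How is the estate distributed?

Gideon: 96,000; Marisol: 96,000; Dagny: 96,000; Tariq: 96,000

The spouse counts as an additional share at the children's level, so there are 4 primary shares of 96,000. Gideon takes one such share (96,000).
The children's combined portion (288,000) is divided into 3 shares of 96,000: Marisol, Dagny, and Tariq each take 96,000.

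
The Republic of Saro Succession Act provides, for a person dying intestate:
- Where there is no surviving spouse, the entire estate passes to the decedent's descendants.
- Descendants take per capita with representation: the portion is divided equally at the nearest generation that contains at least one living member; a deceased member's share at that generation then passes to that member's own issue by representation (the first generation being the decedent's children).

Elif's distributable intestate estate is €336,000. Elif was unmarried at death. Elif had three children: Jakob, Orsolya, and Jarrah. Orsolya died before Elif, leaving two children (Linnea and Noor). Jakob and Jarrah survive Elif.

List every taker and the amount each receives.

Jakob: €112,000; Linnea: €56,000; Noor: €56,000; Jarrah: €112,000

The entire €336,000 passes to the descendants.
That amount (€336,000) is divided into 3 shares of €112,000: Jakob and Jarrah each take €112,000; Orsolya's €112,000 share passes to Orsolya's issue.
Orsolya's share (€112,000) is divided into 2 shares of €56,000: Linnea and Noor each take €56,000.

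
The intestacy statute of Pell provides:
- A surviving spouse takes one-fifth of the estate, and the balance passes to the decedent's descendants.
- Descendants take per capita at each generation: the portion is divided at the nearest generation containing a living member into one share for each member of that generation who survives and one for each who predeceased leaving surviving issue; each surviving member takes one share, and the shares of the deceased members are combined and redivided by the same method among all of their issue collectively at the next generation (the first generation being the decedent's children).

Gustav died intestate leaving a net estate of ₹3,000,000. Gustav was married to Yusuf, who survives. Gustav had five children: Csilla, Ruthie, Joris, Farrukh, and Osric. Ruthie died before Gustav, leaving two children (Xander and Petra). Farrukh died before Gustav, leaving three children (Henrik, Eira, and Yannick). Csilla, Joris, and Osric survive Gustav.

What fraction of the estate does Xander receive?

Xander receives 8/125 of the estate.

Yusuf takes one-fifth of ₹3,000,000 = ₹600,000. The remaining ₹2,400,000 passes to the descendants.
The descendants' portion (₹2,400,000) is divided at the children's generation into 5 shares of ₹480,000. Csilla, Joris, and Osric each take ₹480,000. The 2 shares of the deceased (Ruthie and Farrukh) are combined into a pool of ₹960,000.
That pool (₹960,000) is divided at the grandchildren's generation equally among Xander, Petra, Henrik, Eira, and Yannick: ₹192,000 each.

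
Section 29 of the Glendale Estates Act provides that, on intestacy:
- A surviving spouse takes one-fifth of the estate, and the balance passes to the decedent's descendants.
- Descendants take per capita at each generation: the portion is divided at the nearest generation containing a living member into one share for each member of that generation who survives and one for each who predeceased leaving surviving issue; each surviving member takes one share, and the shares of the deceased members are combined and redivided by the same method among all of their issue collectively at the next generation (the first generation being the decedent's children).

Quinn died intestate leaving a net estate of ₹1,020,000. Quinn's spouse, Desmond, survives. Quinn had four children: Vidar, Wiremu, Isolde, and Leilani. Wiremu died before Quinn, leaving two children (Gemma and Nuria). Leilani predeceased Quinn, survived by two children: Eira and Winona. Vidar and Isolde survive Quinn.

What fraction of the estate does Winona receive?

Desmond takes one-fifth of ₹1,020,000 = ₹204,000. The remaining ₹816,000 passes to the descendants.
The descendants' portion (₹816,000) is divided at the children's generation into 4 shares of ₹204,000. Vidar and Isolde each take ₹204,000. The 2 shares of the deceased (Wiremu and Leilani) are combined into a pool of ₹408,000.
That pool (₹408,000) is divided at the grandchildren's generation equally among Gemma, Nuria, Eira, and Winona: ₹102,000 each.

Winona receives 1/10 of the estate.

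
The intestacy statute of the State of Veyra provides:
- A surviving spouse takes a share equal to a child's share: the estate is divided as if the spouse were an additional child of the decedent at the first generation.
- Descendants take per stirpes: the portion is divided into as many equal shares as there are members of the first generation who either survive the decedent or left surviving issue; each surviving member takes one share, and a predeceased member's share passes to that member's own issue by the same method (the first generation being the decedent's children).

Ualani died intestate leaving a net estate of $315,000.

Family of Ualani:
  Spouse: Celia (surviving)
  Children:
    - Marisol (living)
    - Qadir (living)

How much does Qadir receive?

The spouse counts as an additional share at the children's level, so there are 3 primary shares of $105,000. Celia takes one such share ($105,000).
The children's combined portion ($210,000) is divided into 2 shares of $105,000: Marisol and Qadir each take $105,000.

Qadir receives $105,000.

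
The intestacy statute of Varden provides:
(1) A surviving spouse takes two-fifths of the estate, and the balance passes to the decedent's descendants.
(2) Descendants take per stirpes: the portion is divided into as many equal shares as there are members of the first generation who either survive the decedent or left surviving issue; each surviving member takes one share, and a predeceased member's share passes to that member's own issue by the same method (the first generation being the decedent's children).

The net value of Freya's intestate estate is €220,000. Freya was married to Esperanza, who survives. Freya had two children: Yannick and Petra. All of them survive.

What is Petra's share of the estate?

Petra receives €66,000.

Esperanza takes two-fifths of €220,000 = €88,000. The remaining €132,000 passes to the descendants.
The descendants' portion (€132,000) is divided into 2 shares of €66,000: Yannick and Petra each take €66,000.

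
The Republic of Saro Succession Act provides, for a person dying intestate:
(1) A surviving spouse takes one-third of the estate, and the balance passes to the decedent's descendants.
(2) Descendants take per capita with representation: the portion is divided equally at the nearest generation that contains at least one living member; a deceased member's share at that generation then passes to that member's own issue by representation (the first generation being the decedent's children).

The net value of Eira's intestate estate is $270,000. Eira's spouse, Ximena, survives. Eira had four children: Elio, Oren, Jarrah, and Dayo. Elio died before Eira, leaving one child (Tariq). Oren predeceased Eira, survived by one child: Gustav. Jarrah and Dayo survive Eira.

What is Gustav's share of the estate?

Ximena takes one-third of $270,000 = $90,000. The remaining $180,000 passes to the descendants.
The descendants' portion ($180,000) is divided into 4 shares of $45,000: Jarrah and Dayo each take $45,000; Elio's $45,000 share passes to Elio's issue; Oren's $45,000 share passes to Oren's issue.
Elio's share ($45,000) passes entirely to Tariq.
Oren's share ($45,000) passes entirely to Gustav.

Gustav receives $45,000.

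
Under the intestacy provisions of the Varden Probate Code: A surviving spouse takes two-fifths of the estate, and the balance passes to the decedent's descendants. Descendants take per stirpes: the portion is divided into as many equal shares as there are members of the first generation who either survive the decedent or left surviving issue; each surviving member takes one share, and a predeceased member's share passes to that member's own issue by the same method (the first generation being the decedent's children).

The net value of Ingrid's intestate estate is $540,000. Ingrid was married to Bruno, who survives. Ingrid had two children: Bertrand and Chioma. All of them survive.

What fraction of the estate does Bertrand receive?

Bruno takes two-fifths of $540,000 = $216,000. The remaining $324,000 passes to the descendants.
The descendants' portion ($324,000) is divided into 2 shares of $162,000: Bertrand and Chioma each take $162,000.

Bertrand receives 3/10 of the estate.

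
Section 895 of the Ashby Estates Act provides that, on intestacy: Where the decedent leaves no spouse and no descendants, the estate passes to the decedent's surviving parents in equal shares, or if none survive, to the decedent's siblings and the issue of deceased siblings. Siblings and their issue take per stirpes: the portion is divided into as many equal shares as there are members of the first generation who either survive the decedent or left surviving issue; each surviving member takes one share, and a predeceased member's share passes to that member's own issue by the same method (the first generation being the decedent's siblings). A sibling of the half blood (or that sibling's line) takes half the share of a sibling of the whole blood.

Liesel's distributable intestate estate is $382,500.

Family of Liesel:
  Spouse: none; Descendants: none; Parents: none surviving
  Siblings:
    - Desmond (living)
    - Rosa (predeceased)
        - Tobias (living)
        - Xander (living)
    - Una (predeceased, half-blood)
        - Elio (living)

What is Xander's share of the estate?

The entire $382,500 passes to the siblings and their issue.
Counting each half-blood sibling's line as half a unit, there are 5/2 units in $382,500, so one unit is $153,000. Whole-blood lines (Desmond and Rosa) take $153,000 each; half-blood lines (Una) take $76,500 each.
Rosa's share ($153,000) is divided into 2 shares of $76,500: Tobias and Xander each take $76,500.
Una's share ($76,500) passes entirely to Elio.

Xander receives $76,500.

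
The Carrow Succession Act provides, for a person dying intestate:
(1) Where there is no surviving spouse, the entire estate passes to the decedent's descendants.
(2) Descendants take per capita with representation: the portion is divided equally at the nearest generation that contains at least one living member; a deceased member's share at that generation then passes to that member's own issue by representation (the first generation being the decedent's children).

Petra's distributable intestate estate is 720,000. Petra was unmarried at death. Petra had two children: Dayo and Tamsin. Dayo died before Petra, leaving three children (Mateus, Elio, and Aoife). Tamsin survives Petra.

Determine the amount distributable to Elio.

The entire 720,000 passes to the descendants.
That amount (720,000) is divided into 2 shares of 360,000: Tamsin takes 360,000; Dayo's 360,000 share passes to Dayo's issue.
Dayo's share (360,000) is divided into 3 shares of 120,000: Mateus, Elio, and Aoife each take 120,000.

Elio receives 120,000.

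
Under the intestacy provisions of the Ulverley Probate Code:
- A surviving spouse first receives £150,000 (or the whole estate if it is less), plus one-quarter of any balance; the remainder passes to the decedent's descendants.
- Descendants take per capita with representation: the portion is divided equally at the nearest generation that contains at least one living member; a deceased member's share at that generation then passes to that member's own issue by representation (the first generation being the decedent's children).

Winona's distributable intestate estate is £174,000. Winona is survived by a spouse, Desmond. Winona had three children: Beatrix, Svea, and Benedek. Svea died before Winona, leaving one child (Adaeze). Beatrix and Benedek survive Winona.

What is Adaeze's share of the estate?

Adaeze receives £6,000.

Desmond first takes £150,000, leaving a balance of £24,000. Desmond then takes one-quarter of the balance (£6,000), for a total of £156,000. The remaining £18,000 passes to the descendants.
The descendants' portion (£18,000) is divided into 3 shares of £6,000: Beatrix and Benedek each take £6,000; Svea's £6,000 share passes to Svea's issue.
Svea's share (£6,000) passes entirely to Adaeze.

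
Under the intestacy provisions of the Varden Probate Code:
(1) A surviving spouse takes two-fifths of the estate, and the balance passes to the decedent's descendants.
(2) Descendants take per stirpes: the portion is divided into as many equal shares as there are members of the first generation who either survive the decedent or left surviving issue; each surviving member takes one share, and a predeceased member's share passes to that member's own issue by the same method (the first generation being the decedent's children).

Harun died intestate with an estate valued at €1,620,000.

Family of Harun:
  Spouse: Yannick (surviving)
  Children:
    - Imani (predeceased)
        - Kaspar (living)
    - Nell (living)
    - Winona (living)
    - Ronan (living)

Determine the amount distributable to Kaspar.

Yannick takes two-fifths of €1,620,000 = €648,000. The remaining €972,000 passes to the descendants.
The descendants' portion (€972,000) is divided into 4 shares of €243,000: Nell, Winona, and Ronan each take €243,000; Imani's €243,000 share passes to Imani's issue.
Imani's share (€243,000) passes entirely to Kaspar.

Kaspar receives €243,000.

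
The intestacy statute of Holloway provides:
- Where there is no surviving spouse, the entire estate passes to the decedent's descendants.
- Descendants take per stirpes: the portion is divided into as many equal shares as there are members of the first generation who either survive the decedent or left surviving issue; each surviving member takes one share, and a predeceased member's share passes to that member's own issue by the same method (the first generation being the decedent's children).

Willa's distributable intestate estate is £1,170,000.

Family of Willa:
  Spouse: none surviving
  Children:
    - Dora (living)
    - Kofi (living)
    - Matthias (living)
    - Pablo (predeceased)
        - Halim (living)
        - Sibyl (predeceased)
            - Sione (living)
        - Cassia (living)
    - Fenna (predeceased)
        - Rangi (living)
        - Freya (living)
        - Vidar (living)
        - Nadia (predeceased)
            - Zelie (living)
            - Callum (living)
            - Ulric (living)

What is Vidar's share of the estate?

Vidar receives £58,500.

The entire £1,170,000 passes to the descendants.
That amount (£1,170,000) is divided into 5 shares of £234,000: Dora, Kofi, and Matthias each take £234,000; Pablo's £234,000 share passes to Pablo's issue; Fenna's £234,000 share passes to Fenna's issue.
Pablo's share (£234,000) is divided into 3 shares of £78,000: Halim and Cassia each take £78,000; Sibyl's £78,000 share passes to Sibyl's issue.
Sibyl's share (£78,000) passes entirely to Sione.
Fenna's share (£234,000) is divided into 4 shares of £58,500: Rangi, Freya, and Vidar each take £58,500; Nadia's £58,500 share passes to Nadia's issue.
Nadia's share (£58,500) is divided into 3 shares of £19,500: Zelie, Callum, and Ulric each take £19,500.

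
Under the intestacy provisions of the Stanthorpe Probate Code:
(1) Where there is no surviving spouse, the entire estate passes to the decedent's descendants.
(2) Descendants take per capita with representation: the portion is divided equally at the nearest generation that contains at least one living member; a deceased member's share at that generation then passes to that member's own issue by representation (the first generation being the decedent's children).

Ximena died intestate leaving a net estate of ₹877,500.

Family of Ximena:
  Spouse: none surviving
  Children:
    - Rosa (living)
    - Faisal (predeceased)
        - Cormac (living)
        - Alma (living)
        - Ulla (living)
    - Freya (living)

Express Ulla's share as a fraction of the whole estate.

The entire ₹877,500 passes to the descendants.
That amount (₹877,500) is divided into 3 shares of ₹292,500: Rosa and Freya each take ₹292,500; Faisal's ₹292,500 share passes to Faisal's issue.
Faisal's share (₹292,500) is divided into 3 shares of ₹97,500: Cormac, Alma, and Ulla each take ₹97,500.

Ulla receives 1/9 of the estate.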